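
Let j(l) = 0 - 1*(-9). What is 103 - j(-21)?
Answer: 94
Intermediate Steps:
j(l) = 9 (j(l) = 0 + 9 = 9)
103 - j(-21) = 103 - 1*9 = 103 - 9 = 94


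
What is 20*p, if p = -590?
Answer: -11800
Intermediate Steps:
20*p = 20*(-590) = -11800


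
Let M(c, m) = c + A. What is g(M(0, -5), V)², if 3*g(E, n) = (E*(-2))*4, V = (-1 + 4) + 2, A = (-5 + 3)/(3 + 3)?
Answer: 64/81 ≈ 0.79012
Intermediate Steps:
A = -⅓ (A = -2/6 = -2*⅙ = -⅓ ≈ -0.33333)
M(c, m) = -⅓ + c (M(c, m) = c - ⅓ = -⅓ + c)
V = 5 (V = 3 + 2 = 5)
g(E, n) = -8*E/3 (g(E, n) = ((E*(-2))*4)/3 = (-2*E*4)/3 = (-8*E)/3 = -8*E/3)
g(M(0, -5), V)² = (-8*(-⅓ + 0)/3)² = (-8/3*(-⅓))² = (8/9)² = 64/81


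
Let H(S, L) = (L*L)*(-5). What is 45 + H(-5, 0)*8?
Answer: 45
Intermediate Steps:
H(S, L) = -5*L**2 (H(S, L) = L**2*(-5) = -5*L**2)
45 + H(-5, 0)*8 = 45 - 5*0**2*8 = 45 - 5*0*8 = 45 + 0*8 = 45 + 0 = 45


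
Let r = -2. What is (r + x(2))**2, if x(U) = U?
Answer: 0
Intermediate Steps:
(r + x(2))**2 = (-2 + 2)**2 = 0**2 = 0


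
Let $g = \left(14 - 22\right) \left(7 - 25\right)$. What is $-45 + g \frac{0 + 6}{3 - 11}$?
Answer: $-153$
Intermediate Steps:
$g = 144$ ($g = \left(-8\right) \left(-18\right) = 144$)
$-45 + g \frac{0 + 6}{3 - 11} = -45 + 144 \frac{0 + 6}{3 - 11} = -45 + 144 \frac{6}{-8} = -45 + 144 \cdot 6 \left(- \frac{1}{8}\right) = -45 + 144 \left(- \frac{3}{4}\right) = -45 - 108 = -153$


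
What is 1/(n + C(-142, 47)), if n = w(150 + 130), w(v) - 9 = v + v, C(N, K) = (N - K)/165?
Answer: 55/31232 ≈ 0.0017610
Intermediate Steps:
C(N, K) = -K/165 + N/165 (C(N, K) = (N - K)*(1/165) = -K/165 + N/165)
w(v) = 9 + 2*v (w(v) = 9 + (v + v) = 9 + 2*v)
n = 569 (n = 9 + 2*(150 + 130) = 9 + 2*280 = 9 + 560 = 569)
1/(n + C(-142, 47)) = 1/(569 + (-1/165*47 + (1/165)*(-142))) = 1/(569 + (-47/165 - 142/165)) = 1/(569 - 63/55) = 1/(31232/55) = 55/31232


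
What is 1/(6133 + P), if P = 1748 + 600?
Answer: 1/8481 ≈ 0.00011791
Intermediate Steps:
P = 2348
1/(6133 + P) = 1/(6133 + 2348) = 1/8481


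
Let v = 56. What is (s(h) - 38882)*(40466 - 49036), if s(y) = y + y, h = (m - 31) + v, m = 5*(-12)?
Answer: 333818640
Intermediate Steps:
m = -60
h = -35 (h = (-60 - 31) + 56 = -91 + 56 = -35)
s(y) = 2*y
(s(h) - 38882)*(40466 - 49036) = (2*(-35) - 38882)*(40466 - 49036) = (-70 - 38882)*(-8570) = -38952*(-8570) = 333818640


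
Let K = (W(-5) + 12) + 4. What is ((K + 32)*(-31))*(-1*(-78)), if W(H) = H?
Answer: -103974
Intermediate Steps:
K = 11 (K = (-5 + 12) + 4 = 7 + 4 = 11)
((K + 32)*(-31))*(-1*(-78)) = ((11 + 32)*(-31))*(-1*(-78)) = (43*(-31))*78 = -1333*78 = -103974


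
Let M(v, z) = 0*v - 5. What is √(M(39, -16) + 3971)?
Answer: √3966 ≈ 62.976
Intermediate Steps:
M(v, z) = -5 (M(v, z) = 0 - 5 = -5)
√(M(39, -16) + 3971) = √(-5 + 3971) = √3966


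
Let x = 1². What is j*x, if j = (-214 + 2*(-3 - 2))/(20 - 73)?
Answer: 224/53 ≈ 4.2264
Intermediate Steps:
j = 224/53 (j = (-214 + 2*(-5))/(-53) = (-214 - 10)*(-1/53) = -224*(-1/53) = 224/53 ≈ 4.2264)
x = 1
j*x = (224/53)*1 = 224/53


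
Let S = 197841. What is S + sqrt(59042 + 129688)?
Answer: 197841 + 9*sqrt(2330) ≈ 1.9828e+5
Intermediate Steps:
S + sqrt(59042 + 129688) = 197841 + sqrt(59042 + 129688) = 197841 + sqrt(188730) = 197841 + 9*sqrt(2330)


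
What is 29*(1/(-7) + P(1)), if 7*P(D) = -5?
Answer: -174/7 ≈ -24.857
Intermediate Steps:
P(D) = -5/7 (P(D) = (⅐)*(-5) = -5/7)
29*(1/(-7) + P(1)) = 29*(1/(-7) - 5/7) = 29*(-⅐ - 5/7) = 29*(-6/7) = -174/7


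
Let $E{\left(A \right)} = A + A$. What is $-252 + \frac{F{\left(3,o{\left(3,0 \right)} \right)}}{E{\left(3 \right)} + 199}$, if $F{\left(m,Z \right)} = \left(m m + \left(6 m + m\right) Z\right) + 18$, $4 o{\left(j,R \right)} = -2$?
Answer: $- \frac{103287}{410} \approx -251.92$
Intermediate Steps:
$o{\left(j,R \right)} = - \frac{1}{2}$ ($o{\left(j,R \right)} = \frac{1}{4} \left(-2\right) = - \frac{1}{2}$)
$E{\left(A \right)} = 2 A$
$F{\left(m,Z \right)} = 18 + m^{2} + 7 Z m$ ($F{\left(m,Z \right)} = \left(m^{2} + 7 m Z\right) + 18 = \left(m^{2} + 7 Z m\right) + 18 = 18 + m^{2} + 7 Z m$)
$-252 + \frac{F{\left(3,o{\left(3,0 \right)} \right)}}{E{\left(3 \right)} + 199} = -252 + \frac{18 + 3^{2} + 7 \left(- \frac{1}{2}\right) 3}{2 \cdot 3 + 199} = -252 + \frac{18 + 9 - \frac{21}{2}}{6 + 199} = -252 + \frac{33}{2 \cdot 205} = -252 + \frac{33}{2} \cdot \frac{1}{205} = -252 + \frac{33}{410} = - \frac{103287}{410}$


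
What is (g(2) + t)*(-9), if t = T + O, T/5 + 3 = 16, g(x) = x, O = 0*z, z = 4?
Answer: -603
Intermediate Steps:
O = 0 (O = 0*4 = 0)
T = 65 (T = -15 + 5*16 = -15 + 80 = 65)
t = 65 (t = 65 + 0 = 65)
(g(2) + t)*(-9) = (2 + 65)*(-9) = 67*(-9) = -603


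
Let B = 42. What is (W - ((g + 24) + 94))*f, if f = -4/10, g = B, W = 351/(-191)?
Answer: 61822/955 ≈ 64.735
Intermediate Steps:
W = -351/191 (W = 351*(-1/191) = -351/191 ≈ -1.8377)
g = 42
f = -2/5 (f = -4/10 = -1*2/5 = -2/5 ≈ -0.40000)
(W - ((g + 24) + 94))*f = (-351/191 - ((42 + 24) + 94))*(-2/5) = (-351/191 - (66 + 94))*(-2/5) = (-351/191 - 1*160)*(-2/5) = (-351/191 - 160)*(-2/5) = -30911/191*(-2/5) = 61822/955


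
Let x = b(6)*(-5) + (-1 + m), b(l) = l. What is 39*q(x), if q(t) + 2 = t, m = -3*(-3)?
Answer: -936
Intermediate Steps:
m = 9
x = -22 (x = 6*(-5) + (-1 + 9) = -30 + 8 = -22)
q(t) = -2 + t
39*q(x) = 39*(-2 - 22) = 39*(-24) = -936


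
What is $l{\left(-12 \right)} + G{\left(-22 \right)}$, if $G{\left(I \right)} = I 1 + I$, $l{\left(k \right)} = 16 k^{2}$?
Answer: $2260$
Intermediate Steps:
$G{\left(I \right)} = 2 I$ ($G{\left(I \right)} = I + I = 2 I$)
$l{\left(-12 \right)} + G{\left(-22 \right)} = 16 \left(-12\right)^{2} + 2 \left(-22\right) = 16 \cdot 144 - 44 = 2304 - 44 = 2260$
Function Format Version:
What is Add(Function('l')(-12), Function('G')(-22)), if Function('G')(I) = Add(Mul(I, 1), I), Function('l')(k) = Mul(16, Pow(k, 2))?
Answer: 2260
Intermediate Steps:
Function('G')(I) = Mul(2, I) (Function('G')(I) = Add(I, I) = Mul(2, I))
Add(Function('l')(-12), Function('G')(-22)) = Add(Mul(16, Pow(-12, 2)), Mul(2, -22)) = Add(Mul(16, 144), -44) = Add(2304, -44) = 2260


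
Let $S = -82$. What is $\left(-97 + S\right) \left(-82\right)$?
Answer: $14678$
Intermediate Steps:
$\left(-97 + S\right) \left(-82\right) = \left(-97 - 82\right) \left(-82\right) = \left(-179\right) \left(-82\right) = 14678$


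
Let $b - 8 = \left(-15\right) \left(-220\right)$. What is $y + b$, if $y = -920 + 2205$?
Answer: $4593$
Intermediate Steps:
$y = 1285$
$b = 3308$ ($b = 8 - -3300 = 8 + 3300 = 3308$)
$y + b = 1285 + 3308 = 4593$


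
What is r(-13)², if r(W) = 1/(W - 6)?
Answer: 1/361 ≈ 0.0027701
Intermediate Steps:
r(W) = 1/(-6 + W)
r(-13)² = (1/(-6 - 13))² = (1/(-19))² = (-1/19)² = 1/361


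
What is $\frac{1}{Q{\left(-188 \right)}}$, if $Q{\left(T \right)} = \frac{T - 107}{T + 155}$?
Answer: $\frac{33}{295} \approx 0.11186$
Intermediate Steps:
$Q{\left(T \right)} = \frac{-107 + T}{155 + T}$
$\frac{1}{Q{\left(-188 \right)}} = \frac{1}{\frac{1}{155 - 188} \left(-107 - 188\right)} = \frac{1}{\frac{1}{-33} \left(-295\right)} = \frac{1}{\left(- \frac{1}{33}\right) \left(-295\right)} = \frac{1}{\frac{295}{33}} = \frac{33}{295}$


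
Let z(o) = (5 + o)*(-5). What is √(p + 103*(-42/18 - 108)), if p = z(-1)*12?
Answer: I*√104439/3 ≈ 107.72*I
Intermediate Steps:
z(o) = -25 - 5*o
p = -240 (p = (-25 - 5*(-1))*12 = (-25 + 5)*12 = -20*12 = -240)
√(p + 103*(-42/18 - 108)) = √(-240 + 103*(-42/18 - 108)) = √(-240 + 103*(-42*1/18 - 108)) = √(-240 + 103*(-7/3 - 108)) = √(-240 + 103*(-331/3)) = √(-240 - 34093/3) = √(-34813/3) = I*√104439/3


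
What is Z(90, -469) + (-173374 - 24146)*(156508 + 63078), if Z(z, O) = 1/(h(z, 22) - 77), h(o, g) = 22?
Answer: -2385494469601/55 ≈ -4.3373e+10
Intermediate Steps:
Z(z, O) = -1/55 (Z(z, O) = 1/(22 - 77) = 1/(-55) = -1/55)
Z(90, -469) + (-173374 - 24146)*(156508 + 63078) = -1/55 + (-173374 - 24146)*(156508 + 63078) = -1/55 - 197520*219586 = -1/55 - 43372626720 = -2385494469601/55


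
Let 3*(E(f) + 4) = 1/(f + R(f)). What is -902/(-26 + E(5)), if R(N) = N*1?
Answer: 27060/899 ≈ 30.100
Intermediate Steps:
R(N) = N
E(f) = -4 + 1/(6*f) (E(f) = -4 + 1/(3*(f + f)) = -4 + 1/(3*((2*f))) = -4 + (1/(2*f))/3 = -4 + 1/(6*f))
-902/(-26 + E(5)) = -902/(-26 + (-4 + (⅙)/5)) = -902/(-26 + (-4 + (⅙)*(⅕))) = -902/(-26 + (-4 + 1/30)) = -902/(-26 - 119/30) = -902/(-899/30) = -902*(-30/899) = 27060/899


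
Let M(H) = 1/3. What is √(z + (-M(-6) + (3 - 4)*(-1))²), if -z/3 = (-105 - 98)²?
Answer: I*√1112639/3 ≈ 351.61*I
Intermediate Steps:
M(H) = ⅓
z = -123627 (z = -3*(-105 - 98)² = -3*(-203)² = -3*41209 = -123627)
√(z + (-M(-6) + (3 - 4)*(-1))²) = √(-123627 + (-1*⅓ + (3 - 4)*(-1))²) = √(-123627 + (-⅓ - 1*(-1))²) = √(-123627 + (-⅓ + 1)²) = √(-123627 + (⅔)²) = √(-123627 + 4/9) = √(-1112639/9) = I*√1112639/3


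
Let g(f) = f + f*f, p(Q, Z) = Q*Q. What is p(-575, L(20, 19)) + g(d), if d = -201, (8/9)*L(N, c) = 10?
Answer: 370825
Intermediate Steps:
L(N, c) = 45/4 (L(N, c) = (9/8)*10 = 45/4)
p(Q, Z) = Q²
g(f) = f + f²
p(-575, L(20, 19)) + g(d) = (-575)² - 201*(1 - 201) = 330625 - 201*(-200) = 330625 + 40200 = 370825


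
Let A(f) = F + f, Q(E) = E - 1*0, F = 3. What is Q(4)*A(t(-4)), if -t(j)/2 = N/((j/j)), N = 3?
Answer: -12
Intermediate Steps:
t(j) = -6 (t(j) = -6/(j/j) = -6/1 = -6)
Q(E) = E (Q(E) = E + 0 = E)
A(f) = 3 + f
Q(4)*A(t(-4)) = 4*(3 - 6) = 4*(-3) = -12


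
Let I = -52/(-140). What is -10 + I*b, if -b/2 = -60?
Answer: 242/7 ≈ 34.571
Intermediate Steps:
I = 13/35 (I = -52*(-1/140) = 13/35 ≈ 0.37143)
b = 120 (b = -2*(-60) = 120)
-10 + I*b = -10 + (13/35)*120 = -10 + 312/7 = 242/7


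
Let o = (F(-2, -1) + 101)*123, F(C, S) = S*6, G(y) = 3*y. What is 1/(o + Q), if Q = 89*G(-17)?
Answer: 1/7146 ≈ 0.00013994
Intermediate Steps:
F(C, S) = 6*S
Q = -4539 (Q = 89*(3*(-17)) = 89*(-51) = -4539)
o = 11685 (o = (6*(-1) + 101)*123 = (-6 + 101)*123 = 95*123 = 11685)
1/(o + Q) = 1/(11685 - 4539) = 1/7146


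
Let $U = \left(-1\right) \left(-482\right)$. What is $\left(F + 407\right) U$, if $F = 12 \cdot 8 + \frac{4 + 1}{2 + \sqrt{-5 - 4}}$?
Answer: $\frac{3156618}{13} - \frac{7230 i}{13} \approx 2.4282 \cdot 10^{5} - 556.15 i$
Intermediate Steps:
$U = 482$
$F = 96 + \frac{5 \left(2 - 3 i\right)}{13}$ ($F = 96 + \frac{5}{2 + \sqrt{-9}} = 96 + \frac{5}{2 + 3 i} = 96 + 5 \frac{2 - 3 i}{13} = 96 + \frac{5 \left(2 - 3 i\right)}{13} \approx 96.769 - 1.1538 i$)
$\left(F + 407\right) U = \left(\left(\frac{1258}{13} - \frac{15 i}{13}\right) + 407\right) 482 = \left(\frac{6549}{13} - \frac{15 i}{13}\right) 482 = \frac{3156618}{13} - \frac{7230 i}{13}$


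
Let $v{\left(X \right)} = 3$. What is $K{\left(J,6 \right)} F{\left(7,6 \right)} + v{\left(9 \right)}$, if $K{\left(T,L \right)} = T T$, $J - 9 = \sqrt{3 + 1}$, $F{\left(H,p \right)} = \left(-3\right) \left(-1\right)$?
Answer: $366$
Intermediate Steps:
$F{\left(H,p \right)} = 3$
$J = 11$ ($J = 9 + \sqrt{3 + 1} = 9 + \sqrt{4} = 9 + 2 = 11$)
$K{\left(T,L \right)} = T^{2}$
$K{\left(J,6 \right)} F{\left(7,6 \right)} + v{\left(9 \right)} = 11^{2} \cdot 3 + 3 = 121 \cdot 3 + 3 = 363 + 3 = 366$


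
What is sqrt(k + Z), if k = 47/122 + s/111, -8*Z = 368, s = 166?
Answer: I*sqrt(8090843946)/13542 ≈ 6.6422*I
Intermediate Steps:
Z = -46 (Z = -1/8*368 = -46)
k = 25469/13542 (k = 47/122 + 166/111 = 25469/13542 ≈ 1.8807)
sqrt(k + Z) = sqrt(25469/13542 - 46) = sqrt(-597463/13542) = I*sqrt(8090843946)/13542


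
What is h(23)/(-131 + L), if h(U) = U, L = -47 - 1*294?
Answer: -23/472 ≈ -0.048729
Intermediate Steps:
L = -341 (L = -47 - 294 = -341)
h(23)/(-131 + L) = 23/(-131 - 341) = 23/(-472) = 23*(-1/472) = -23/472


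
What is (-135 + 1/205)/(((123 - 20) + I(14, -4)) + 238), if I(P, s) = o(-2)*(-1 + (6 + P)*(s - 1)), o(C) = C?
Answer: -27674/111315 ≈ -0.24861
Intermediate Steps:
I(P, s) = 2 - 2*(-1 + s)*(6 + P) (I(P, s) = -2*(-1 + (6 + P)*(s - 1)) = -2*(-1 + (6 + P)*(-1 + s)) = -2*(-1 + (-1 + s)*(6 + P)) = 2 - 2*(-1 + s)*(6 + P))
(-135 + 1/205)/(((123 - 20) + I(14, -4)) + 238) = (-135 + 1/205)/(((123 - 20) + (14 - 12*(-4) + 2*14 - 2*14*(-4))) + 238) = (-135 + 1/205)/((103 + (14 + 48 + 28 + 112)) + 238) = -27674/(205*((103 + 202) + 238)) = -27674/(205*(305 + 238)) = -27674/205/543 = -27674/205*1/543 = -27674/111315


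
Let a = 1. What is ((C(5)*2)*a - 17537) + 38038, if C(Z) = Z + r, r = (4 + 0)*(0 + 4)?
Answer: 20543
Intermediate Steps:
r = 16 (r = 4*4 = 16)
C(Z) = 16 + Z (C(Z) = Z + 16 = 16 + Z)
((C(5)*2)*a - 17537) + 38038 = (((16 + 5)*2)*1 - 17537) + 38038 = ((21*2)*1 - 17537) + 38038 = (42*1 - 17537) + 38038 = (42 - 17537) + 38038 = -17495 + 38038 = 20543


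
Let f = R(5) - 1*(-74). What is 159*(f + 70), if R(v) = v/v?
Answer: 23055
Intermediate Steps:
R(v) = 1
f = 75 (f = 1 - 1*(-74) = 1 + 74 = 75)
159*(f + 70) = 159*(75 + 70) = 159*145 = 23055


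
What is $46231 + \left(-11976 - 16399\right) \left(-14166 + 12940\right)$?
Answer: $34833981$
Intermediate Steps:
$46231 + \left(-11976 - 16399\right) \left(-14166 + 12940\right) = 46231 - -34787750 = 46231 + 34787750 = 34833981$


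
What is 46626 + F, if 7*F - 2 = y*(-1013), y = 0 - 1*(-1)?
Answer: 325371/7 ≈ 46482.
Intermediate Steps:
y = 1 (y = 0 + 1 = 1)
F = -1011/7 (F = 2/7 + (1*(-1013))/7 = 2/7 + (⅐)*(-1013) = 2/7 - 1013/7 = -1011/7 ≈ -144.43)
46626 + F = 46626 - 1011/7 = 325371/7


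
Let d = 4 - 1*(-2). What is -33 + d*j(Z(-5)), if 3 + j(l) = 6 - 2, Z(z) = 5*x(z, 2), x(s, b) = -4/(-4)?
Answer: -27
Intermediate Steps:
x(s, b) = 1 (x(s, b) = -4*(-¼) = 1)
Z(z) = 5 (Z(z) = 5*1 = 5)
j(l) = 1 (j(l) = -3 + (6 - 2) = -3 + 4 = 1)
d = 6 (d = 4 + 2 = 6)
-33 + d*j(Z(-5)) = -33 + 6*1 = -33 + 6 = -27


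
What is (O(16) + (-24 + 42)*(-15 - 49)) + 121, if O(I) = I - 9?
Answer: -1024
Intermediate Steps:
O(I) = -9 + I
(O(16) + (-24 + 42)*(-15 - 49)) + 121 = ((-9 + 16) + (-24 + 42)*(-15 - 49)) + 121 = (7 + 18*(-64)) + 121 = (7 - 1152) + 121 = -1145 + 121 = -1024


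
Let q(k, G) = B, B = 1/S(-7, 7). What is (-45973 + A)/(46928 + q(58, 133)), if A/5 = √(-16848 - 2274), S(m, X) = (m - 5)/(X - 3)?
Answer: -137919/140783 + 15*I*√19122/140783 ≈ -0.97966 + 0.014734*I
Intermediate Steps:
S(m, X) = (-5 + m)/(-3 + X)
A = 5*I*√19122 (A = 5*√(-16848 - 2274) = 5*√(-19122) = 5*(I*√19122) = 5*I*√19122 ≈ 691.41*I)
B = -⅓ (B = 1/((-5 - 7)/(-3 + 7)) = 1/(-12/4) = 1/((¼)*(-12)) = 1/(-3) = -⅓ ≈ -0.33333)
q(k, G) = -⅓
(-45973 + A)/(46928 + q(58, 133)) = (-45973 + 5*I*√19122)/(46928 - ⅓) = (-45973 + 5*I*√19122)/(140783/3) = (-45973 + 5*I*√19122)*(3/140783) = -137919/140783 + 15*I*√19122/140783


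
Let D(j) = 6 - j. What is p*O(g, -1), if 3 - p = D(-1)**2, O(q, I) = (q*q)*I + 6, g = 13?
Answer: 7498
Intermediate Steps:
O(q, I) = 6 + I*q**2 (O(q, I) = q**2*I + 6 = I*q**2 + 6 = 6 + I*q**2)
p = -46 (p = 3 - (6 - 1*(-1))**2 = 3 - (6 + 1)**2 = 3 - 1*7**2 = 3 - 1*49 = 3 - 49 = -46)
p*O(g, -1) = -46*(6 - 1*13**2) = -46*(6 - 1*169) = -46*(6 - 169) = -46*(-163) = 7498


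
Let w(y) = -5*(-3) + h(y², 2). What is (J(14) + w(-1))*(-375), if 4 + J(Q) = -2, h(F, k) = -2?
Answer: -2625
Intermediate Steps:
J(Q) = -6 (J(Q) = -4 - 2 = -6)
w(y) = 13 (w(y) = -5*(-3) - 2 = 15 - 2 = 13)
(J(14) + w(-1))*(-375) = (-6 + 13)*(-375) = 7*(-375) = -2625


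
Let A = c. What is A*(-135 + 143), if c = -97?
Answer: -776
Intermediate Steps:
A = -97
A*(-135 + 143) = -97*(-135 + 143) = -97*8 = -776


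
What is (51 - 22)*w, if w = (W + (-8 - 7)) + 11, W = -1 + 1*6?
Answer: 29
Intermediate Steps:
W = 5 (W = -1 + 6 = 5)
w = 1 (w = (5 + (-8 - 7)) + 11 = (5 - 15) + 11 = -10 + 11 = 1)
(51 - 22)*w = (51 - 22)*1 = 29*1 = 29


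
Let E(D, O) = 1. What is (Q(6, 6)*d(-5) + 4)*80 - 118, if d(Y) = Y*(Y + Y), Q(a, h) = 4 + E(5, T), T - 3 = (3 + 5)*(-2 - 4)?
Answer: 20202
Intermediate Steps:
T = -45 (T = 3 + (3 + 5)*(-2 - 4) = 3 + 8*(-6) = 3 - 48 = -45)
Q(a, h) = 5 (Q(a, h) = 4 + 1 = 5)
d(Y) = 2*Y² (d(Y) = Y*(2*Y) = 2*Y²)
(Q(6, 6)*d(-5) + 4)*80 - 118 = (5*(2*(-5)²) + 4)*80 - 118 = (5*(2*25) + 4)*80 - 118 = (5*50 + 4)*80 - 118 = (250 + 4)*80 - 118 = 254*80 - 118 = 20320 - 118 = 20202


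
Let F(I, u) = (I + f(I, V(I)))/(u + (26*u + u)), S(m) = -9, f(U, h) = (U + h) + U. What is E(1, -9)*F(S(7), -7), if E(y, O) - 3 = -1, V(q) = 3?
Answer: 12/49 ≈ 0.24490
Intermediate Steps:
f(U, h) = h + 2*U
F(I, u) = (3 + 3*I)/(28*u) (F(I, u) = (I + (3 + 2*I))/(u + (26*u + u)) = (3 + 3*I)/(u + 27*u) = (3 + 3*I)/((28*u)) = (3 + 3*I)*(1/(28*u)) = (3 + 3*I)/(28*u))
E(y, O) = 2 (E(y, O) = 3 - 1 = 2)
E(1, -9)*F(S(7), -7) = 2*((3/28)*(1 - 9)/(-7)) = 2*((3/28)*(-1/7)*(-8)) = 2*(6/49) = 12/49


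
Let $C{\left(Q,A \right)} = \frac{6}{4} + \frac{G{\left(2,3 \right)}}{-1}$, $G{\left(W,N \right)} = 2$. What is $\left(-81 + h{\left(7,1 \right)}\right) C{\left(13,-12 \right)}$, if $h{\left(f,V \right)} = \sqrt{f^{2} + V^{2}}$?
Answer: $\frac{81}{2} - \frac{5 \sqrt{2}}{2} \approx 36.964$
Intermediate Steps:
$h{\left(f,V \right)} = \sqrt{V^{2} + f^{2}}$
$C{\left(Q,A \right)} = - \frac{1}{2}$ ($C{\left(Q,A \right)} = \frac{6}{4} + \frac{2}{-1} = 6 \cdot \frac{1}{4} + 2 \left(-1\right) = \frac{3}{2} - 2 = - \frac{1}{2}$)
$\left(-81 + h{\left(7,1 \right)}\right) C{\left(13,-12 \right)} = \left(-81 + \sqrt{1^{2} + 7^{2}}\right) \left(- \frac{1}{2}\right) = \left(-81 + \sqrt{1 + 49}\right) \left(- \frac{1}{2}\right) = \left(-81 + \sqrt{50}\right) \left(- \frac{1}{2}\right) = \left(-81 + 5 \sqrt{2}\right) \left(- \frac{1}{2}\right) = \frac{81}{2} - \frac{5 \sqrt{2}}{2}$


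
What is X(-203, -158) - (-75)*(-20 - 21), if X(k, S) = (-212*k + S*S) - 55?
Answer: 64870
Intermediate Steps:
X(k, S) = -55 + S² - 212*k (X(k, S) = (-212*k + S²) - 55 = (S² - 212*k) - 55 = -55 + S² - 212*k)
X(-203, -158) - (-75)*(-20 - 21) = (-55 + (-158)² - 212*(-203)) - (-75)*(-20 - 21) = (-55 + 24964 + 43036) - (-75)*(-41) = 67945 - 1*3075 = 67945 - 3075 = 64870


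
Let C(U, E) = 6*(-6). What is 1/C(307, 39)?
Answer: -1/36 ≈ -0.027778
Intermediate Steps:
C(U, E) = -36
1/C(307, 39) = 1/(-36) = -1/36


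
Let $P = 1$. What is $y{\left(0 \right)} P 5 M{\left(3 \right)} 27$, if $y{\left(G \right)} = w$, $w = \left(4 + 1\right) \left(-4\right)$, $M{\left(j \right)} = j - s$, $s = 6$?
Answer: $8100$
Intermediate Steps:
$M{\left(j \right)} = -6 + j$ ($M{\left(j \right)} = j - 6 = -6 + j$)
$w = -20$ ($w = 5 \left(-4\right) = -20$)
$y{\left(G \right)} = -20$
$y{\left(0 \right)} P 5 M{\left(3 \right)} 27 = - 20 \cdot 1 \cdot 5 \left(-6 + 3\right) 27 = - 20 \cdot 5 \left(-3\right) 27 = \left(-20\right) \left(-15\right) 27 = 300 \cdot 27 = 8100$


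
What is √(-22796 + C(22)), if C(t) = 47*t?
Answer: 3*I*√2418 ≈ 147.52*I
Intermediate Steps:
√(-22796 + C(22)) = √(-22796 + 47*22) = √(-22796 + 1034) = √(-21762) = 3*I*√2418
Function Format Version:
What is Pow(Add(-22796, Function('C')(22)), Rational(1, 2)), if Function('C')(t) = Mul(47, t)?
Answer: Mul(3, I, Pow(2418, Rational(1, 2))) ≈ Mul(147.52, I)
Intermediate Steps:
Pow(Add(-22796, Function('C')(22)), Rational(1, 2)) = Pow(Add(-22796, Mul(47, 22)), Rational(1, 2)) = Pow(Add(-22796, 1034), Rational(1, 2)) = Pow(-21762, Rational(1, 2)) = Mul(3, I, Pow(2418, Rational(1, 2)))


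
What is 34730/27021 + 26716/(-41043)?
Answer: 234510118/369674301 ≈ 0.63437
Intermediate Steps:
34730/27021 + 26716/(-41043) = 34730*(1/27021) + 26716*(-1/41043) = 34730/27021 - 26716/41043 = 234510118/369674301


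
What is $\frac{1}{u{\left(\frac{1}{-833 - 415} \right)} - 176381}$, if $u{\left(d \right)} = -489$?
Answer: $- \frac{1}{176870} \approx -5.6539 \cdot 10^{-6}$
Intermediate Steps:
$\frac{1}{u{\left(\frac{1}{-833 - 415} \right)} - 176381} = \frac{1}{-489 - 176381} = \frac{1}{-176870} = - \frac{1}{176870}$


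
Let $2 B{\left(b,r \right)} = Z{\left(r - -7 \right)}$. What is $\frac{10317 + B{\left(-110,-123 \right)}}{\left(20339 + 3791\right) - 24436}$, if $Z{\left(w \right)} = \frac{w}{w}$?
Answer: $- \frac{20635}{612} \approx -33.717$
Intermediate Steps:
$Z{\left(w \right)} = 1$
$B{\left(b,r \right)} = \frac{1}{2}$ ($B{\left(b,r \right)} = \frac{1}{2} \cdot 1 = \frac{1}{2}$)
$\frac{10317 + B{\left(-110,-123 \right)}}{\left(20339 + 3791\right) - 24436} = \frac{10317 + \frac{1}{2}}{\left(20339 + 3791\right) - 24436} = \frac{20635}{2 \left(24130 - 24436\right)} = \frac{20635}{2 \left(-306\right)} = \frac{20635}{2} \left(- \frac{1}{306}\right) = - \frac{20635}{612}$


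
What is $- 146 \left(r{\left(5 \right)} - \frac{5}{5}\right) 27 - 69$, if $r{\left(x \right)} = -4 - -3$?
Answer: $7815$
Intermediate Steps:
$r{\left(x \right)} = -1$ ($r{\left(x \right)} = -4 + 3 = -1$)
$- 146 \left(r{\left(5 \right)} - \frac{5}{5}\right) 27 - 69 = - 146 \left(-1 - \frac{5}{5}\right) 27 - 69 = - 146 \left(-1 - 5 \cdot \frac{1}{5}\right) 27 - 69 = - 146 \left(-1 - 1\right) 27 - 69 = - 146 \left(\left(-2\right) 27\right) - 69 = \left(-146\right) \left(-54\right) - 69 = 7884 - 69 = 7815$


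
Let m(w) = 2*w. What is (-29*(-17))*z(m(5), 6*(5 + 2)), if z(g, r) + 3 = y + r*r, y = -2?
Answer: 867187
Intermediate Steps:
z(g, r) = -5 + r² (z(g, r) = -3 + (-2 + r*r) = -3 + (-2 + r²) = -5 + r²)
(-29*(-17))*z(m(5), 6*(5 + 2)) = (-29*(-17))*(-5 + (6*(5 + 2))²) = 493*(-5 + (6*7)²) = 493*(-5 + 42²) = 493*(-5 + 1764) = 493*1759 = 867187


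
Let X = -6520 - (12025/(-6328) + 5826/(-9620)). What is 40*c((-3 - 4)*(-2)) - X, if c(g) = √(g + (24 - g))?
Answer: 99188699943/15218840 + 80*√6 ≈ 6713.5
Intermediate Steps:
c(g) = 2*√6 (c(g) = √24 = 2*√6)
X = -99188699943/15218840 (X = -6520 - (12025*(-1/6328) + 5826*(-1/9620)) = -6520 - (-12025/6328 - 2913/4810) = -6520 - 1*(-38136857/15218840) = -6520 + 38136857/15218840 = -99188699943/15218840 ≈ -6517.5)
40*c((-3 - 4)*(-2)) - X = 40*(2*√6) - 1*(-99188699943/15218840) = 80*√6 + 99188699943/15218840 = 99188699943/15218840 + 80*√6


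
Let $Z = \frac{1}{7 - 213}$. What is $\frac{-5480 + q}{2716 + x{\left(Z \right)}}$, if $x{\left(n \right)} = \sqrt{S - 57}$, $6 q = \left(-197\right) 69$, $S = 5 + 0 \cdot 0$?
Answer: $- \frac{10518389}{3688354} + \frac{15491 i \sqrt{13}}{7376708} \approx -2.8518 + 0.0075716 i$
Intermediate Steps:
$S = 5$ ($S = 5 + 0 = 5$)
$q = - \frac{4531}{2}$ ($q = \frac{\left(-197\right) 69}{6} = \frac{1}{6} \left(-13593\right) = - \frac{4531}{2} \approx -2265.5$)
$Z = - \frac{1}{206}$ ($Z = \frac{1}{-206} = - \frac{1}{206} \approx -0.0048544$)
$x{\left(n \right)} = 2 i \sqrt{13}$ ($x{\left(n \right)} = \sqrt{5 - 57} = \sqrt{-52} = 2 i \sqrt{13}$)
$\frac{-5480 + q}{2716 + x{\left(Z \right)}} = \frac{-5480 - \frac{4531}{2}}{2716 + 2 i \sqrt{13}} = - \frac{15491}{2 \left(2716 + 2 i \sqrt{13}\right)}$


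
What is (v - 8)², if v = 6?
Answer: 4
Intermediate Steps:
(v - 8)² = (6 - 8)² = (-2)² = 4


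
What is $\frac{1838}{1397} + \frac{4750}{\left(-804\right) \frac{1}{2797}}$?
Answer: $- \frac{9279357499}{561594} \approx -16523.0$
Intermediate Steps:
$\frac{1838}{1397} + \frac{4750}{\left(-804\right) \frac{1}{2797}} = 1838 \cdot \frac{1}{1397} + \frac{4750}{\left(-804\right) \frac{1}{2797}} = \frac{1838}{1397} + \frac{4750}{- \frac{804}{2797}} = \frac{1838}{1397} + 4750 \left(- \frac{2797}{804}\right) = \frac{1838}{1397} - \frac{6642875}{402} = - \frac{9279357499}{561594}$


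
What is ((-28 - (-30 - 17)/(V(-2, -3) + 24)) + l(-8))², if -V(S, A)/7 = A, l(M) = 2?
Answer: 1261129/2025 ≈ 622.78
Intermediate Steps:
V(S, A) = -7*A
((-28 - (-30 - 17)/(V(-2, -3) + 24)) + l(-8))² = ((-28 - (-30 - 17)/(-7*(-3) + 24)) + 2)² = ((-28 - (-47)/(21 + 24)) + 2)² = ((-28 - (-47)/45) + 2)² = ((-28 - 1*(-47/45)) + 2)² = ((-28 + 47/45) + 2)² = (-1213/45 + 2)² = (-1123/45)² = 1261129/2025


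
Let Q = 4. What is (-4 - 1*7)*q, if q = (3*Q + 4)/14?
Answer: -88/7 ≈ -12.571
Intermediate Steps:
q = 8/7 (q = (3*4 + 4)/14 = (12 + 4)*(1/14) = 16*(1/14) = 8/7 ≈ 1.1429)
(-4 - 1*7)*q = (-4 - 1*7)*(8/7) = (-4 - 7)*(8/7) = -11*8/7 = -88/7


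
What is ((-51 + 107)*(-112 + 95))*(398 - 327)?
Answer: -67592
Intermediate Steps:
((-51 + 107)*(-112 + 95))*(398 - 327) = (56*(-17))*71 = -952*71 = -67592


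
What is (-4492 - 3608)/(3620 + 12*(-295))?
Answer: -405/4 ≈ -101.25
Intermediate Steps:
(-4492 - 3608)/(3620 + 12*(-295)) = -8100/(3620 - 3540) = -8100/80 = -8100*1/80 = -405/4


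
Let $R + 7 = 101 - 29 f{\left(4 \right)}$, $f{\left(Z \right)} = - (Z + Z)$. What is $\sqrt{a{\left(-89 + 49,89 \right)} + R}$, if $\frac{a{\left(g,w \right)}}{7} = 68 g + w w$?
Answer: $\sqrt{36733} \approx 191.66$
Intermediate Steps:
$f{\left(Z \right)} = - 2 Z$
$a{\left(g,w \right)} = 7 w^{2} + 476 g$ ($a{\left(g,w \right)} = 7 \left(68 g + w w\right) = 7 \left(68 g + w^{2}\right) = 7 \left(w^{2} + 68 g\right) = 7 w^{2} + 476 g$)
$R = 326$ ($R = -7 - \left(-101 + 29 \left(\left(-2\right) 4\right)\right) = -7 + \left(101 - -232\right) = -7 + \left(101 + 232\right) = -7 + 333 = 326$)
$\sqrt{a{\left(-89 + 49,89 \right)} + R} = \sqrt{\left(7 \cdot 89^{2} + 476 \left(-89 + 49\right)\right) + 326} = \sqrt{\left(7 \cdot 7921 + 476 \left(-40\right)\right) + 326} = \sqrt{\left(55447 - 19040\right) + 326} = \sqrt{36407 + 326} = \sqrt{36733}$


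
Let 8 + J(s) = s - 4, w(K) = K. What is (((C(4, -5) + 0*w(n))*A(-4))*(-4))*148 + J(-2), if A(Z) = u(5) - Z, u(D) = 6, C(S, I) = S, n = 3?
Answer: -23694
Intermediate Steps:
J(s) = -12 + s (J(s) = -8 + (s - 4) = -8 + (-4 + s) = -12 + s)
A(Z) = 6 - Z
(((C(4, -5) + 0*w(n))*A(-4))*(-4))*148 + J(-2) = (((4 + 0*3)*(6 - 1*(-4)))*(-4))*148 + (-12 - 2) = (((4 + 0)*(6 + 4))*(-4))*148 - 14 = ((4*10)*(-4))*148 - 14 = (40*(-4))*148 - 14 = -160*148 - 14 = -23680 - 14 = -23694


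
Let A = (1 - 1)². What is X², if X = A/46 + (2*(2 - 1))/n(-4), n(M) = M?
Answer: ¼ ≈ 0.25000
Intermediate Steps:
A = 0 (A = 0² = 0)
X = -½ (X = 0/46 + (2*(2 - 1))/(-4) = 0*(1/46) + (2*1)*(-¼) = 0 + 2*(-¼) = 0 - ½ = -½ ≈ -0.50000)
X² = (-½)² = ¼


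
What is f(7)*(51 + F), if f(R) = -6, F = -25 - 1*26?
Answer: 0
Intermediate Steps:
F = -51 (F = -25 - 26 = -51)
f(7)*(51 + F) = -6*(51 - 51) = -6*0 = 0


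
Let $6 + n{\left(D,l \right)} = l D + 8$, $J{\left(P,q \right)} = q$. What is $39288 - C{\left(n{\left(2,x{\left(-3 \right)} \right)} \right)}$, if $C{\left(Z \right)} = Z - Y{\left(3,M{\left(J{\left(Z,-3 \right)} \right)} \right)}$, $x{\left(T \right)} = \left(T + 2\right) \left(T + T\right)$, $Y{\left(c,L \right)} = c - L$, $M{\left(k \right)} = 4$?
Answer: $39273$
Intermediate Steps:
$x{\left(T \right)} = 2 T \left(2 + T\right)$ ($x{\left(T \right)} = \left(2 + T\right) 2 T = 2 T \left(2 + T\right)$)
$n{\left(D,l \right)} = 2 + D l$ ($n{\left(D,l \right)} = -6 + \left(l D + 8\right) = -6 + \left(D l + 8\right) = -6 + \left(8 + D l\right) = 2 + D l$)
$C{\left(Z \right)} = 1 + Z$ ($C{\left(Z \right)} = Z - \left(3 - 4\right) = Z - -1 = Z + 1 = 1 + Z$)
$39288 - C{\left(n{\left(2,x{\left(-3 \right)} \right)} \right)} = 39288 - \left(1 + \left(2 + 2 \cdot 2 \left(-3\right) \left(2 - 3\right)\right)\right) = 39288 - \left(1 + \left(2 + 2 \cdot 2 \left(-3\right) \left(-1\right)\right)\right) = 39288 - \left(1 + \left(2 + 2 \cdot 6\right)\right) = 39288 - \left(1 + \left(2 + 12\right)\right) = 39288 - \left(1 + 14\right) = 39288 - 15 = 39273$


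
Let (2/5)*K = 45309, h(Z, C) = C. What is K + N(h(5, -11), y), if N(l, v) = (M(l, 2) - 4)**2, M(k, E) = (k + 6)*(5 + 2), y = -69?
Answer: 229587/2 ≈ 1.1479e+5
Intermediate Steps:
M(k, E) = 42 + 7*k (M(k, E) = (6 + k)*7 = 42 + 7*k)
K = 226545/2 (K = (5/2)*45309 = 226545/2 ≈ 1.1327e+5)
N(l, v) = (38 + 7*l)**2 (N(l, v) = ((42 + 7*l) - 4)**2 = (38 + 7*l)**2)
K + N(h(5, -11), y) = 226545/2 + (38 + 7*(-11))**2 = 226545/2 + (38 - 77)**2 = 226545/2 + (-39)**2 = 226545/2 + 1521 = 229587/2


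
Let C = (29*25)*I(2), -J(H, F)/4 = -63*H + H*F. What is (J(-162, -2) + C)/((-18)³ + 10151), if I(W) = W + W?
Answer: -39220/4319 ≈ -9.0808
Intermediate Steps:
J(H, F) = 252*H - 4*F*H (J(H, F) = -4*(-63*H + H*F) = -4*(-63*H + F*H) = 252*H - 4*F*H)
I(W) = 2*W
C = 2900 (C = (29*25)*(2*2) = 725*4 = 2900)
(J(-162, -2) + C)/((-18)³ + 10151) = (4*(-162)*(63 - 1*(-2)) + 2900)/((-18)³ + 10151) = (4*(-162)*(63 + 2) + 2900)/(-5832 + 10151) = (4*(-162)*65 + 2900)/4319 = (-42120 + 2900)*(1/4319) = -39220*1/4319 = -39220/4319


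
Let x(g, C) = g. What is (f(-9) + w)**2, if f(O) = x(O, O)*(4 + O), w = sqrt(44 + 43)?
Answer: (45 + sqrt(87))**2 ≈ 2951.5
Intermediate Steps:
w = sqrt(87) ≈ 9.3274
f(O) = O*(4 + O)
(f(-9) + w)**2 = (-9*(4 - 9) + sqrt(87))**2 = (-9*(-5) + sqrt(87))**2 = (45 + sqrt(87))**2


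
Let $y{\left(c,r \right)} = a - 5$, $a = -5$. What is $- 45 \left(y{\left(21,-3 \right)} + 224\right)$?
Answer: $-9630$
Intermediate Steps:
$y{\left(c,r \right)} = -10$ ($y{\left(c,r \right)} = -5 - 5 = -10$)
$- 45 \left(y{\left(21,-3 \right)} + 224\right) = - 45 \left(-10 + 224\right) = \left(-45\right) 214 = -9630$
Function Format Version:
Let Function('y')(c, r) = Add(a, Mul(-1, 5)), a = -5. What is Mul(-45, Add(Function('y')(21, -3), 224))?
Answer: -9630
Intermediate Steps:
Function('y')(c, r) = -10 (Function('y')(c, r) = Add(-5, Mul(-1, 5)) = Add(-5, -5) = -10)
Mul(-45, Add(Function('y')(21, -3), 224)) = Mul(-45, Add(-10, 224)) = Mul(-45, 214) = -9630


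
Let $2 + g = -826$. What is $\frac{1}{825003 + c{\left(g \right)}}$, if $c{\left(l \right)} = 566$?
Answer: $\frac{1}{825569} \approx 1.2113 \cdot 10^{-6}$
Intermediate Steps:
$g = -828$ ($g = -2 - 826 = -828$)
$\frac{1}{825003 + c{\left(g \right)}} = \frac{1}{825003 + 566} = \frac{1}{825569}$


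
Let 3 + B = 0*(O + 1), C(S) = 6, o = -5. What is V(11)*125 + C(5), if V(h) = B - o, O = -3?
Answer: 256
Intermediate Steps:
B = -3 (B = -3 + 0*(-3 + 1) = -3 + 0*(-2) = -3 + 0 = -3)
V(h) = 2 (V(h) = -3 - 1*(-5) = -3 + 5 = 2)
V(11)*125 + C(5) = 2*125 + 6 = 250 + 6 = 256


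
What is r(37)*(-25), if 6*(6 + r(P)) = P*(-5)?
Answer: 5525/6 ≈ 920.83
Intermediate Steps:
r(P) = -6 - 5*P/6 (r(P) = -6 + (P*(-5))/6 = -6 + (-5*P)/6 = -6 - 5*P/6)
r(37)*(-25) = (-6 - 5/6*37)*(-25) = (-6 - 185/6)*(-25) = -221/6*(-25) = 5525/6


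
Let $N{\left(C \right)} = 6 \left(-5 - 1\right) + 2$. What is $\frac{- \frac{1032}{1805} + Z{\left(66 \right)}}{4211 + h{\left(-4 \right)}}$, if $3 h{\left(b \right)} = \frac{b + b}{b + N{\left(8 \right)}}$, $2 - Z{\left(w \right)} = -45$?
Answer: $\frac{251409}{22802945} \approx 0.011025$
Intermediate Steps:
$Z{\left(w \right)} = 47$ ($Z{\left(w \right)} = 2 - -45 = 2 + 45 = 47$)
$N{\left(C \right)} = -34$ ($N{\left(C \right)} = 6 \left(-5 - 1\right) + 2 = 6 \left(-6\right) + 2 = -36 + 2 = -34$)
$h{\left(b \right)} = \frac{2 b}{3 \left(-34 + b\right)}$ ($h{\left(b \right)} = \frac{\left(b + b\right) \frac{1}{b - 34}}{3} = \frac{2 b \frac{1}{-34 + b}}{3} = \frac{2 b}{3 \left(-34 + b\right)}$)
$\frac{- \frac{1032}{1805} + Z{\left(66 \right)}}{4211 + h{\left(-4 \right)}} = \frac{- \frac{1032}{1805} + 47}{4211 + \frac{2}{3} \left(-4\right) \frac{1}{-34 - 4}} = \frac{\left(-1032\right) \frac{1}{1805} + 47}{4211 + \frac{2}{3} \left(-4\right) \frac{1}{-38}} = \frac{- \frac{1032}{1805} + 47}{4211 + \frac{2}{3} \left(-4\right) \left(- \frac{1}{38}\right)} = \frac{83803}{1805 \left(4211 + \frac{4}{57}\right)} = \frac{83803}{1805 \cdot \frac{240031}{57}} = \frac{83803}{1805} \cdot \frac{57}{240031} = \frac{251409}{22802945}$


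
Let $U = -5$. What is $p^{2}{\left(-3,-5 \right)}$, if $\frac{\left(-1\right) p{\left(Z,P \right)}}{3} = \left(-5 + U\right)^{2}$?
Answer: $90000$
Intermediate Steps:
$p{\left(Z,P \right)} = -300$ ($p{\left(Z,P \right)} = - 3 \left(-5 - 5\right)^{2} = - 3 \left(-10\right)^{2} = \left(-3\right) 100 = -300$)
$p^{2}{\left(-3,-5 \right)} = \left(-300\right)^{2} = 90000$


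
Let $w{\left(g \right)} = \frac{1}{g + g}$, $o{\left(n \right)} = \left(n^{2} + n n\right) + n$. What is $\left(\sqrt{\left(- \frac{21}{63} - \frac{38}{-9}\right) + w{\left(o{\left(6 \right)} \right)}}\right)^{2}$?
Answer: $\frac{1823}{468} \approx 3.8953$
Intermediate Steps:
$o{\left(n \right)} = n + 2 n^{2}$ ($o{\left(n \right)} = \left(n^{2} + n^{2}\right) + n = 2 n^{2} + n = n + 2 n^{2}$)
$w{\left(g \right)} = \frac{1}{2 g}$
$\left(\sqrt{\left(- \frac{21}{63} - \frac{38}{-9}\right) + w{\left(o{\left(6 \right)} \right)}}\right)^{2} = \left(\sqrt{\left(- \frac{21}{63} - \frac{38}{-9}\right) + \frac{1}{2 \cdot 6 \left(1 + 2 \cdot 6\right)}}\right)^{2} = \left(\sqrt{\left(\left(-21\right) \frac{1}{63} - - \frac{38}{9}\right) + \frac{1}{2 \cdot 6 \left(1 + 12\right)}}\right)^{2} = \left(\sqrt{\left(- \frac{1}{3} + \frac{38}{9}\right) + \frac{1}{2 \cdot 6 \cdot 13}}\right)^{2} = \left(\sqrt{\frac{35}{9} + \frac{1}{2 \cdot 78}}\right)^{2} = \left(\sqrt{\frac{35}{9} + \frac{1}{2} \cdot \frac{1}{78}}\right)^{2} = \left(\sqrt{\frac{35}{9} + \frac{1}{156}}\right)^{2} = \left(\sqrt{\frac{1823}{468}}\right)^{2} = \left(\frac{\sqrt{23699}}{78}\right)^{2} = \frac{1823}{468}$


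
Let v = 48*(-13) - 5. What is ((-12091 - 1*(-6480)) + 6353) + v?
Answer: 113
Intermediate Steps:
v = -629 (v = -624 - 5 = -629)
((-12091 - 1*(-6480)) + 6353) + v = ((-12091 - 1*(-6480)) + 6353) - 629 = ((-12091 + 6480) + 6353) - 629 = (-5611 + 6353) - 629 = 742 - 629 = 113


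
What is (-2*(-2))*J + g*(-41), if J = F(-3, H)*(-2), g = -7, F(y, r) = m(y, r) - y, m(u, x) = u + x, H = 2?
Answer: 271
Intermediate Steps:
F(y, r) = r (F(y, r) = (y + r) - y = (r + y) - y = r)
J = -4 (J = 2*(-2) = -4)
(-2*(-2))*J + g*(-41) = -2*(-2)*(-4) - 7*(-41) = 4*(-4) + 287 = -16 + 287 = 271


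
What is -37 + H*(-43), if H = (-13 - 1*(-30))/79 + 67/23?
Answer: -311641/1817 ≈ -171.51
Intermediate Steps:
H = 5684/1817 (H = (-13 + 30)*(1/79) + 67*(1/23) = 17*(1/79) + 67/23 = 17/79 + 67/23 = 5684/1817 ≈ 3.1282)
-37 + H*(-43) = -37 + (5684/1817)*(-43) = -37 - 244412/1817 = -311641/1817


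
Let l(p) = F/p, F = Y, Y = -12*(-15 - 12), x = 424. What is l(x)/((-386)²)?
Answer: 81/15793576 ≈ 5.1287e-6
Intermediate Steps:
Y = 324 (Y = -12*(-27) = 324)
F = 324
l(p) = 324/p
l(x)/((-386)²) = (324/424)/((-386)²) = (324*(1/424))/148996 = (81/106)*(1/148996) = 81/15793576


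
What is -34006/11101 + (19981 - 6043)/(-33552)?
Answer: -215949175/62076792 ≈ -3.4787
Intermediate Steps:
-34006/11101 + (19981 - 6043)/(-33552) = -34006*1/11101 + 13938*(-1/33552) = -34006/11101 - 2323/5592 = -215949175/62076792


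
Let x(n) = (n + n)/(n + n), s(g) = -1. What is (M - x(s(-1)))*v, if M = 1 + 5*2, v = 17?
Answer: 170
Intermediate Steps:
M = 11 (M = 1 + 10 = 11)
x(n) = 1 (x(n) = (2*n)/((2*n)) = (2*n)*(1/(2*n)) = 1)
(M - x(s(-1)))*v = (11 - 1*1)*17 = (11 - 1)*17 = 10*17 = 170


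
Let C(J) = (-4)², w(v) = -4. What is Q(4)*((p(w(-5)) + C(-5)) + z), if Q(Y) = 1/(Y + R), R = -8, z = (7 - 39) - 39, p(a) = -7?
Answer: 31/2 ≈ 15.500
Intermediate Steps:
z = -71 (z = -32 - 39 = -71)
C(J) = 16
Q(Y) = 1/(-8 + Y) (Q(Y) = 1/(Y - 8) = 1/(-8 + Y))
Q(4)*((p(w(-5)) + C(-5)) + z) = ((-7 + 16) - 71)/(-8 + 4) = (9 - 71)/(-4) = -¼*(-62) = 31/2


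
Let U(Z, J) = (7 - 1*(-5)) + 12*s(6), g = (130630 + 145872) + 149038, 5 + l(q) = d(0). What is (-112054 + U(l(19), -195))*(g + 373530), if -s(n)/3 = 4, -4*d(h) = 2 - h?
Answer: -89644467020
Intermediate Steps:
d(h) = -1/2 + h/4 (d(h) = -(2 - h)/4 = -1/2 + h/4)
l(q) = -11/2 (l(q) = -5 + (-1/2 + (1/4)*0) = -5 + (-1/2 + 0) = -5 - 1/2 = -11/2)
s(n) = -12 (s(n) = -3*4 = -12)
g = 425540 (g = 276502 + 149038 = 425540)
U(Z, J) = -132 (U(Z, J) = (7 - 1*(-5)) + 12*(-12) = (7 + 5) - 144 = 12 - 144 = -132)
(-112054 + U(l(19), -195))*(g + 373530) = (-112054 - 132)*(425540 + 373530) = -112186*799070 = -89644467020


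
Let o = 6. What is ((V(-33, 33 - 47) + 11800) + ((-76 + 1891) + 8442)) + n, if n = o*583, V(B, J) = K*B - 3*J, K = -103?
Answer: 28996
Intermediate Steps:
V(B, J) = -103*B - 3*J
n = 3498 (n = 6*583 = 3498)
((V(-33, 33 - 47) + 11800) + ((-76 + 1891) + 8442)) + n = (((-103*(-33) - 3*(33 - 47)) + 11800) + ((-76 + 1891) + 8442)) + 3498 = (((3399 - 3*(-14)) + 11800) + (1815 + 8442)) + 3498 = (((3399 + 42) + 11800) + 10257) + 3498 = ((3441 + 11800) + 10257) + 3498 = (15241 + 10257) + 3498 = 25498 + 3498 = 28996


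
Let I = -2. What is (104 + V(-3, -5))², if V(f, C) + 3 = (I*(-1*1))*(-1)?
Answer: 9801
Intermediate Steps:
V(f, C) = -5 (V(f, C) = -3 - (-2)*(-1) = -3 - 2*(-1)*(-1) = -3 + 2*(-1) = -3 - 2 = -5)
(104 + V(-3, -5))² = (104 - 5)² = 99² = 9801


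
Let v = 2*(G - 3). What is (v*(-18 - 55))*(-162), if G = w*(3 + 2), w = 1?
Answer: 47304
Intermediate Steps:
G = 5 (G = 1*(3 + 2) = 1*5 = 5)
v = 4 (v = 2*(5 - 3) = 2*2 = 4)
(v*(-18 - 55))*(-162) = (4*(-18 - 55))*(-162) = (4*(-73))*(-162) = -292*(-162) = 47304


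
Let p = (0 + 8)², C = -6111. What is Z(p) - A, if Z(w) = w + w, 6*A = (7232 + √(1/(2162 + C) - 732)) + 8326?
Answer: -2465 - I*√11415251881/23694 ≈ -2465.0 - 4.5092*I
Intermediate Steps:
A = 2593 + I*√11415251881/23694 (A = ((7232 + √(1/(2162 - 6111) - 732)) + 8326)/6 = ((7232 + √(1/(-3949) - 732)) + 8326)/6 = ((7232 + √(-1/3949 - 732)) + 8326)/6 = ((7232 + √(-2890669/3949)) + 8326)/6 = ((7232 + I*√11415251881/3949) + 8326)/6 = (15558 + I*√11415251881/3949)/6 = 2593 + I*√11415251881/23694 ≈ 2593.0 + 4.5092*I)
p = 64 (p = 8² = 64)
Z(w) = 2*w
Z(p) - A = 2*64 - (2593 + I*√11415251881/23694) = 128 + (-2593 - I*√11415251881/23694) = -2465 - I*√11415251881/23694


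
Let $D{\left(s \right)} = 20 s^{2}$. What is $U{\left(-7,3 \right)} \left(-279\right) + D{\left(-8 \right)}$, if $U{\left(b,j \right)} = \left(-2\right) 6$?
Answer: $4628$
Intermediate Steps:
$U{\left(b,j \right)} = -12$
$U{\left(-7,3 \right)} \left(-279\right) + D{\left(-8 \right)} = \left(-12\right) \left(-279\right) + 20 \left(-8\right)^{2} = 3348 + 20 \cdot 64 = 3348 + 1280 = 4628$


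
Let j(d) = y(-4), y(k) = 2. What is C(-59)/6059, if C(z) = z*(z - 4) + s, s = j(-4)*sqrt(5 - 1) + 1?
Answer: 3722/6059 ≈ 0.61429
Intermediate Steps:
j(d) = 2
s = 5 (s = 2*sqrt(5 - 1) + 1 = 2*sqrt(4) + 1 = 2*2 + 1 = 4 + 1 = 5)
C(z) = 5 + z*(-4 + z) (C(z) = z*(z - 4) + 5 = z*(-4 + z) + 5 = 5 + z*(-4 + z))
C(-59)/6059 = (5 + (-59)**2 - 4*(-59))/6059 = (5 + 3481 + 236)*(1/6059) = 3722*(1/6059) = 3722/6059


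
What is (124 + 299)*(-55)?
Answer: -23265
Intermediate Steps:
(124 + 299)*(-55) = 423*(-55) = -23265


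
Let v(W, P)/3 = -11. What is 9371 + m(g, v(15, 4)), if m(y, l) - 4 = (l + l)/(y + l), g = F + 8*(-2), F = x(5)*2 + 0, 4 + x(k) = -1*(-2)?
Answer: 496941/53 ≈ 9376.3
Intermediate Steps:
x(k) = -2 (x(k) = -4 - 1*(-2) = -4 + 2 = -2)
F = -4 (F = -2*2 + 0 = -4 + 0 = -4)
v(W, P) = -33 (v(W, P) = 3*(-11) = -33)
g = -20 (g = -4 + 8*(-2) = -4 - 16 = -20)
m(y, l) = 4 + 2*l/(l + y) (m(y, l) = 4 + (l + l)/(y + l) = 4 + (2*l)/(l + y) = 4 + 2*l/(l + y))
9371 + m(g, v(15, 4)) = 9371 + 2*(2*(-20) + 3*(-33))/(-33 - 20) = 9371 + 2*(-40 - 99)/(-53) = 9371 + 2*(-1/53)*(-139) = 9371 + 278/53 = 496941/53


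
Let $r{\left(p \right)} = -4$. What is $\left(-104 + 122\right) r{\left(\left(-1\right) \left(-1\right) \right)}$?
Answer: $-72$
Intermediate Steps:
$\left(-104 + 122\right) r{\left(\left(-1\right) \left(-1\right) \right)} = \left(-104 + 122\right) \left(-4\right) = 18 \left(-4\right) = -72$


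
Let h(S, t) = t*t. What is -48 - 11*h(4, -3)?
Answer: -147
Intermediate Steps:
h(S, t) = t²
-48 - 11*h(4, -3) = -48 - 11*(-3)² = -48 - 11*9 = -48 - 99 = -147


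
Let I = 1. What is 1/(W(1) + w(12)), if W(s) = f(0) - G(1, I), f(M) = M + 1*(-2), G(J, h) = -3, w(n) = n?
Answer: 1/13 ≈ 0.076923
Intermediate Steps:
f(M) = -2 + M (f(M) = M - 2 = -2 + M)
W(s) = 1 (W(s) = (-2 + 0) - 1*(-3) = -2 + 3 = 1)
1/(W(1) + w(12)) = 1/(1 + 12) = 1/13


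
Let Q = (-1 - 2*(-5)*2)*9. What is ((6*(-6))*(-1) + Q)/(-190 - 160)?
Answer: -207/350 ≈ -0.59143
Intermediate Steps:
Q = 171 (Q = (-1 + 10*2)*9 = (-1 + 20)*9 = 19*9 = 171)
((6*(-6))*(-1) + Q)/(-190 - 160) = ((6*(-6))*(-1) + 171)/(-190 - 160) = (-36*(-1) + 171)/(-350) = (36 + 171)*(-1/350) = 207*(-1/350) = -207/350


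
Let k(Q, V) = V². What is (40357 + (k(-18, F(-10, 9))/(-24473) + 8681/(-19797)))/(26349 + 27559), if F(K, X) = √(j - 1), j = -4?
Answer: 19552430526089/26117993711748 ≈ 0.74862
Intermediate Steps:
F(K, X) = I*√5 (F(K, X) = √(-4 - 1) = √(-5) = I*√5)
(40357 + (k(-18, F(-10, 9))/(-24473) + 8681/(-19797)))/(26349 + 27559) = (40357 + ((I*√5)²/(-24473) + 8681/(-19797)))/(26349 + 27559) = (40357 + (-5*(-1/24473) + 8681*(-1/19797)))/53908 = (40357 + (5/24473 - 8681/19797))*(1/53908) = (40357 - 212351128/484491981)*(1/53908) = (19552430526089/484491981)*(1/53908) = 19552430526089/26117993711748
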